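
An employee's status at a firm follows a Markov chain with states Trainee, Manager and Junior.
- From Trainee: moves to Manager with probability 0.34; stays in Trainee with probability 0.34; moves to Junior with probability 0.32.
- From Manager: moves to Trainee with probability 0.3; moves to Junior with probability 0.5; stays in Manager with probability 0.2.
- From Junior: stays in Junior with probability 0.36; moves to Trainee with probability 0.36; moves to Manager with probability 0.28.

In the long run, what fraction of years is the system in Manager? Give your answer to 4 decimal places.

0.2780

Let the stationary distribution be π with π = πP and π_1 + π_2 + π_3 = 1.
π_1 = 0.34·π_1 + 0.3·π_2 + 0.36·π_3
π_2 = 0.34·π_1 + 0.2·π_2 + 0.28·π_3
Solving with the normalization constraint gives π = (0.3366, 0.2780, 0.3855).
So the stationary probability of Manager is 0.2780.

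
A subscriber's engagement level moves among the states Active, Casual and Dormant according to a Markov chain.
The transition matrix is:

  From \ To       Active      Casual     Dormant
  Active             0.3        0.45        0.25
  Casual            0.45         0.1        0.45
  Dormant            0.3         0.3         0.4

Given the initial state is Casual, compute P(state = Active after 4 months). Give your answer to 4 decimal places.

0.3417

Propagate the distribution vector 4 months from Casual.
After 0 months: (0.0000, 1.0000, 0.0000)
After 1 month: (0.4500, 0.1000, 0.4500)
After 2 months: (0.3150, 0.3475, 0.3375)
After 3 months: (0.3521, 0.2778, 0.3701)
After 4 months: (0.3417, 0.2973, 0.3611)
P(in Active after 4 months) = 0.3417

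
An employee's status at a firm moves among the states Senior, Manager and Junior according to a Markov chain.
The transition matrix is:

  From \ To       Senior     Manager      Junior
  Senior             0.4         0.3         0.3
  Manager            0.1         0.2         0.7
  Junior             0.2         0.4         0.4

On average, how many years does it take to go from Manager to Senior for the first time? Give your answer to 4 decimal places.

Let t(s) be the expected number of years to first reach Senior from state s, with t(Senior) = 0. Conditioning on the first year:
t(Manager) = 1 + 0.2·t(Manager) + 0.7·t(Junior)
t(Junior) = 1 + 0.4·t(Manager) + 0.4·t(Junior)
Solving: t(Manager) = 6.5000, t(Junior) = 6.0000.
Expected years from Manager to Senior: 6.5000.

6.5000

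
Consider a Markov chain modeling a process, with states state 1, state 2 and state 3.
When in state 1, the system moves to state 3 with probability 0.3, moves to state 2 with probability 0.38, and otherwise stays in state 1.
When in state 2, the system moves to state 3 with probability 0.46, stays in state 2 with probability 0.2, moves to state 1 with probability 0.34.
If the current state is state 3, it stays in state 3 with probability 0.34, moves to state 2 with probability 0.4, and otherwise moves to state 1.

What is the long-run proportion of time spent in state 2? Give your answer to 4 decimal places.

Let the stationary distribution be π with π = πP and π_1 + π_2 + π_3 = 1.
π_1 = 0.32·π_1 + 0.34·π_2 + 0.26·π_3
π_2 = 0.38·π_1 + 0.2·π_2 + 0.4·π_3
Solving with the normalization constraint gives π = (0.3045, 0.3283, 0.3672).
So the stationary probability of state 2 is 0.3283.

0.3283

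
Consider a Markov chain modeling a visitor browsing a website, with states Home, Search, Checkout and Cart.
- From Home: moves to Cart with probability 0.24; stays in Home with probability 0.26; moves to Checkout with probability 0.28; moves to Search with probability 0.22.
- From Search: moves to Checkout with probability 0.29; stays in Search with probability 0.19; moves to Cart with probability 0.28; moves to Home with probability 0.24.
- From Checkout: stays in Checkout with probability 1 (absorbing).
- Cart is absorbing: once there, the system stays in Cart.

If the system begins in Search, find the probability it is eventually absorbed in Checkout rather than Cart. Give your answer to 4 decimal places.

Let h(s) be the probability of absorption at Checkout starting from transient state s. Then h(Checkout) = 1 and h(Cart) = 0. By first-step analysis:
h(Home) = 0.26·h(Home) + 0.22·h(Search) + 0.28·1 + 0.24·0
h(Search) = 0.24·h(Home) + 0.19·h(Search) + 0.29·1 + 0.28·0
Solving: h(Home) = 0.5317, h(Search) = 0.5156.
Starting from Search, the probability is 0.5156.

0.5156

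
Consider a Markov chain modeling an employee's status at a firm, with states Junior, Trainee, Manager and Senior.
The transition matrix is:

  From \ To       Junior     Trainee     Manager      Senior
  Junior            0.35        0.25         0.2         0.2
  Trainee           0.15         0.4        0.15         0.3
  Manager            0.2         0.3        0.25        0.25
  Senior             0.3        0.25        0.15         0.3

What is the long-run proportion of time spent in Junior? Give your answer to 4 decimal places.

0.2487

Let the stationary distribution be π with π = πP and π_1 + π_2 + π_3 + π_4 = 1.
π_1 = 0.35·π_1 + 0.15·π_2 + 0.2·π_3 + 0.3·π_4
π_2 = 0.25·π_1 + 0.4·π_2 + 0.3·π_3 + 0.25·π_4
π_3 = 0.2·π_1 + 0.15·π_2 + 0.25·π_3 + 0.15·π_4
Solving with the normalization constraint gives π = (0.2487, 0.3047, 0.1805, 0.2661).
So the stationary probability of Junior is 0.2487.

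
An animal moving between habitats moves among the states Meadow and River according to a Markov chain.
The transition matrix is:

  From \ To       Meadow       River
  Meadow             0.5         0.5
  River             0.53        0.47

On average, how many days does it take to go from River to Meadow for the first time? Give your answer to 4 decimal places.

1.8868

Let t(s) be the expected number of days to first reach Meadow from state s, with t(Meadow) = 0. Conditioning on the first day:
t(River) = 1 + 0.47·t(River)
Solving: t(River) = 1.8868.
Expected days from River to Meadow: 1.8868.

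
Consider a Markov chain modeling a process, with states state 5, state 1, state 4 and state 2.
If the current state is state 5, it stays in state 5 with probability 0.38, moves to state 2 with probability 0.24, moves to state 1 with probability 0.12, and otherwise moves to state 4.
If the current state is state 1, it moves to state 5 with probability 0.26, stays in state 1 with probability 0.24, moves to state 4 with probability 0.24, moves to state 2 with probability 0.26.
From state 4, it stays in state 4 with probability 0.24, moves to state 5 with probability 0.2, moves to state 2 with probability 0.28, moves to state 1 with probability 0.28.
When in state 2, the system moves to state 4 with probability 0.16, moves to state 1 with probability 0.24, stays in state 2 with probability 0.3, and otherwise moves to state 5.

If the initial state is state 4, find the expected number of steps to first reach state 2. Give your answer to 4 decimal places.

3.7737

Let t(s) be the expected number of steps to first reach state 2 from state s, with t(state 2) = 0. Conditioning on the first step:
t(state 5) = 1 + 0.38·t(state 5) + 0.12·t(state 1) + 0.26·t(state 4)
t(state 1) = 1 + 0.26·t(state 5) + 0.24·t(state 1) + 0.24·t(state 4)
t(state 4) = 1 + 0.2·t(state 5) + 0.28·t(state 1) + 0.24·t(state 4)
Solving: t(state 5) = 3.9417, t(state 1) = 3.8560, t(state 4) = 3.7737.
Expected steps from state 4 to state 2: 3.7737.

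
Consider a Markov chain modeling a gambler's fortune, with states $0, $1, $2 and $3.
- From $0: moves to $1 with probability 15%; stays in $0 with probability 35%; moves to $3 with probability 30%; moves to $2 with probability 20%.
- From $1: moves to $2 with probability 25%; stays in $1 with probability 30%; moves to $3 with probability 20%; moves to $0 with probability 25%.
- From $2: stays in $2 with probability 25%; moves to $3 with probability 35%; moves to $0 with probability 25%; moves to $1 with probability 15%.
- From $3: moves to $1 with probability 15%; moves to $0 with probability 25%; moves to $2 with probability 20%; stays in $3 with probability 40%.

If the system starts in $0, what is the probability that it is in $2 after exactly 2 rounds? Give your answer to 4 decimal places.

Propagate the distribution vector 2 rounds from $0.
After 0 rounds: (1.0000, 0.0000, 0.0000, 0.0000)
After 1 round: (0.3500, 0.1500, 0.2000, 0.3000)
After 2 rounds: (0.2850, 0.1725, 0.2175, 0.3250)
P(in $2 after 2 rounds) = 0.2175

0.2175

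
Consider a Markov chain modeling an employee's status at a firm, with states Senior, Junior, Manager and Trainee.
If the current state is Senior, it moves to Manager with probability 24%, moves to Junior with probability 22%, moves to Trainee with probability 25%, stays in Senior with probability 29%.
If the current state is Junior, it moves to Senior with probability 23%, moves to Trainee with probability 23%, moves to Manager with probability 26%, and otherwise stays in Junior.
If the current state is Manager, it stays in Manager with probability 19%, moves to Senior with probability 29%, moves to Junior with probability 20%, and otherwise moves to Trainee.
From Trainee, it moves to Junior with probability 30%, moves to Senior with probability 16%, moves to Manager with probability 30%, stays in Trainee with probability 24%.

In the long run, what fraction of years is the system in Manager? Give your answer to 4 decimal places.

Let the stationary distribution be π with π = πP and π_1 + π_2 + π_3 + π_4 = 1.
π_1 = 0.29·π_1 + 0.23·π_2 + 0.29·π_3 + 0.16·π_4
π_2 = 0.22·π_1 + 0.28·π_2 + 0.2·π_3 + 0.3·π_4
π_3 = 0.24·π_1 + 0.26·π_2 + 0.19·π_3 + 0.3·π_4
Solving with the normalization constraint gives π = (0.2412, 0.2509, 0.2482, 0.2598).
So the stationary probability of Manager is 0.2482.

0.2482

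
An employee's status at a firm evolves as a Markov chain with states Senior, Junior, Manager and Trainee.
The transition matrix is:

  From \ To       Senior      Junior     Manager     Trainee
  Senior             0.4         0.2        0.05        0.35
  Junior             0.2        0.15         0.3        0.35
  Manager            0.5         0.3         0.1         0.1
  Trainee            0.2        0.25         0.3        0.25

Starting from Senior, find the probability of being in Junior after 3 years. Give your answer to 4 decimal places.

0.2235

Propagate the distribution vector 3 years from Senior.
After 0 years: (1.0000, 0.0000, 0.0000, 0.0000)
After 1 year: (0.4000, 0.2000, 0.0500, 0.3500)
After 2 years: (0.2950, 0.2125, 0.1900, 0.3025)
After 3 years: (0.3160, 0.2235, 0.1883, 0.2723)
P(in Junior after 3 years) = 0.2235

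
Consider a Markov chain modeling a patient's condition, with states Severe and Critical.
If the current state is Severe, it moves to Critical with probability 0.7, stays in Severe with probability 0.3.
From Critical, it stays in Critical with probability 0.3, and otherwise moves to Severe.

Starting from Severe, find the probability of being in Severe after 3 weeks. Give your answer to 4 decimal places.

Propagate the distribution vector 3 weeks from Severe.
After 0 weeks: (1.0000, 0.0000)
After 1 week: (0.3000, 0.7000)
After 2 weeks: (0.5800, 0.4200)
After 3 weeks: (0.4680, 0.5320)
P(in Severe after 3 weeks) = 0.4680

0.4680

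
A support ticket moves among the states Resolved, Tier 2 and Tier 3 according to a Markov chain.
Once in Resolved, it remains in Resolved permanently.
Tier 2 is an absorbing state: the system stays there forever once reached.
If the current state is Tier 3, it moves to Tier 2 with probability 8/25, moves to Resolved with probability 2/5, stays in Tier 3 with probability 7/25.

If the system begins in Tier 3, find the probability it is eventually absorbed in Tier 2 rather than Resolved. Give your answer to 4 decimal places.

0.4444

Let h(s) be the probability of absorption at Tier 2 starting from transient state s. Then h(Tier 2) = 1 and h(Resolved) = 0. By first-step analysis:
h(Tier 3) = 0.4·0 + 0.32·1 + 0.28·h(Tier 3)
Solving: h(Tier 3) = 0.4444.
Starting from Tier 3, the probability is 0.4444.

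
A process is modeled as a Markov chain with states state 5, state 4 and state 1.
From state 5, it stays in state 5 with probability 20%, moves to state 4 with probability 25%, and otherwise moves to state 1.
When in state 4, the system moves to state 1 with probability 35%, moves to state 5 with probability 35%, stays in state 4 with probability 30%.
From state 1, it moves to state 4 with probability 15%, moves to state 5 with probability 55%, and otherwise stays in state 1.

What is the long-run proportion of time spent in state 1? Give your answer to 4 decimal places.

Let the stationary distribution be π with π = πP and π_1 + π_2 + π_3 = 1.
π_1 = 0.2·π_1 + 0.35·π_2 + 0.55·π_3
π_2 = 0.25·π_1 + 0.3·π_2 + 0.15·π_3
Solving with the normalization constraint gives π = (0.3747, 0.2206, 0.4047).
So the stationary probability of state 1 is 0.4047.

0.4047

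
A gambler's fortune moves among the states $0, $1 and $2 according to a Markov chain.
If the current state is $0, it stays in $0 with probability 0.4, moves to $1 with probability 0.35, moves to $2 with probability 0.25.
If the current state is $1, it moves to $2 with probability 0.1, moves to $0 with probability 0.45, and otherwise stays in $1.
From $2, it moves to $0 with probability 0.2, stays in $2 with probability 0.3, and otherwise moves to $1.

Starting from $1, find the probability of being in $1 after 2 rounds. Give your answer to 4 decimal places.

Sum over the intermediate state after 1 round:
P = P($1→$0)·P($0→$1) + P($1→$1)·P($1→$1) + P($1→$2)·P($2→$1)
  = 0.45×0.35 + 0.45×0.45 + 0.1×0.5
  = 0.1575 + 0.2025 + 0.0500 = 0.4100

0.4100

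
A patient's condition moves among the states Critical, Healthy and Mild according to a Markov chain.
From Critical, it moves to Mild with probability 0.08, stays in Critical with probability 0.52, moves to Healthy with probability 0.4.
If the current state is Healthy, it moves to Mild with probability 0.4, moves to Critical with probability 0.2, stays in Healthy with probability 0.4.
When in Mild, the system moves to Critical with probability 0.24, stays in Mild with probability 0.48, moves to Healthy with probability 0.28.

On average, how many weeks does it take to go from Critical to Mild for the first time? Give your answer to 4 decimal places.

4.8077

Let t(s) be the expected number of weeks to first reach Mild from state s, with t(Mild) = 0. Conditioning on the first week:
t(Critical) = 1 + 0.52·t(Critical) + 0.4·t(Healthy)
t(Healthy) = 1 + 0.2·t(Critical) + 0.4·t(Healthy)
Solving: t(Critical) = 4.8077, t(Healthy) = 3.2692.
Expected weeks from Critical to Mild: 4.8077.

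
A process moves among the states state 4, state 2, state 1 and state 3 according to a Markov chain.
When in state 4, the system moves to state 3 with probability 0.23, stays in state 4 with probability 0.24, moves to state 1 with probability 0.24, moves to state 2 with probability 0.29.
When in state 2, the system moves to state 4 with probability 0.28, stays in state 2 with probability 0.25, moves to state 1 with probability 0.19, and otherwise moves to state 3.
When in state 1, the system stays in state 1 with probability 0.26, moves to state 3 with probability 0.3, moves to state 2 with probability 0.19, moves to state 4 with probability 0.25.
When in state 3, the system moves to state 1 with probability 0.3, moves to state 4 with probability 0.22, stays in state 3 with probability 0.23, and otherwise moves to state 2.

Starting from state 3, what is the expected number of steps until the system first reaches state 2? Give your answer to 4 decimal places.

4.1184

Let t(s) be the expected number of steps to first reach state 2 from state s, with t(state 2) = 0. Conditioning on the first step:
t(state 4) = 1 + 0.24·t(state 4) + 0.24·t(state 1) + 0.23·t(state 3)
t(state 1) = 1 + 0.25·t(state 4) + 0.26·t(state 1) + 0.3·t(state 3)
t(state 3) = 1 + 0.22·t(state 4) + 0.3·t(state 1) + 0.23·t(state 3)
Solving: t(state 4) = 3.9360, t(state 1) = 4.3507, t(state 3) = 4.1184.
Expected steps from state 3 to state 2: 4.1184.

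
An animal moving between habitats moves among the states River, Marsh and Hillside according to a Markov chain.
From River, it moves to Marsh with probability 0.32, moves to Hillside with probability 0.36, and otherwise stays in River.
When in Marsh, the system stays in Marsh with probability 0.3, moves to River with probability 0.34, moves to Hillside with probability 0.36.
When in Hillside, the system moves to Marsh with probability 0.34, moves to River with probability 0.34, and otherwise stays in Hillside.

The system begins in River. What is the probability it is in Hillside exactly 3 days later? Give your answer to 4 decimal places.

0.3462

Propagate the distribution vector 3 days from River.
After 0 days: (1.0000, 0.0000, 0.0000)
After 1 day: (0.3200, 0.3200, 0.3600)
After 2 days: (0.3336, 0.3208, 0.3456)
After 3 days: (0.3333, 0.3205, 0.3462)
P(in Hillside after 3 days) = 0.3462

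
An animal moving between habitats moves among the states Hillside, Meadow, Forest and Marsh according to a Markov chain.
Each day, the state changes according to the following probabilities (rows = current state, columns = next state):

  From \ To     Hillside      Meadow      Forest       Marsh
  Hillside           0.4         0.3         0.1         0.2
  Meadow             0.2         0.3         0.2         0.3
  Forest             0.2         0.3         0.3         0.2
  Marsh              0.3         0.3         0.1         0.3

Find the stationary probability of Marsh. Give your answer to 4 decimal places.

0.2556

Let the stationary distribution be π with π = πP and π_1 + π_2 + π_3 + π_4 = 1.
π_1 = 0.4·π_1 + 0.2·π_2 + 0.2·π_3 + 0.3·π_4
π_2 = 0.3·π_1 + 0.3·π_2 + 0.3·π_3 + 0.3·π_4
π_3 = 0.1·π_1 + 0.2·π_2 + 0.3·π_3 + 0.1·π_4
Solving with the normalization constraint gives π = (0.2819, 0.3000, 0.1625, 0.2556).
So the stationary probability of Marsh is 0.2556.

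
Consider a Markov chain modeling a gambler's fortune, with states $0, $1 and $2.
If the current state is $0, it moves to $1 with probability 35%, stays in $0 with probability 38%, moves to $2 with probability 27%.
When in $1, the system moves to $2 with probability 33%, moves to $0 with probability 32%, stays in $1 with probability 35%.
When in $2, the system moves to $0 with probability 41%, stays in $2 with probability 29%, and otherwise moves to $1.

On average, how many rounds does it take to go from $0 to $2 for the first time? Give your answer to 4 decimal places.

3.4364

Let t(s) be the expected number of rounds to first reach $2 from state s, with t($2) = 0. Conditioning on the first round:
t($0) = 1 + 0.38·t($0) + 0.35·t($1)
t($1) = 1 + 0.32·t($0) + 0.35·t($1)
Solving: t($0) = 3.4364, t($1) = 3.2302.
Expected rounds from $0 to $2: 3.4364.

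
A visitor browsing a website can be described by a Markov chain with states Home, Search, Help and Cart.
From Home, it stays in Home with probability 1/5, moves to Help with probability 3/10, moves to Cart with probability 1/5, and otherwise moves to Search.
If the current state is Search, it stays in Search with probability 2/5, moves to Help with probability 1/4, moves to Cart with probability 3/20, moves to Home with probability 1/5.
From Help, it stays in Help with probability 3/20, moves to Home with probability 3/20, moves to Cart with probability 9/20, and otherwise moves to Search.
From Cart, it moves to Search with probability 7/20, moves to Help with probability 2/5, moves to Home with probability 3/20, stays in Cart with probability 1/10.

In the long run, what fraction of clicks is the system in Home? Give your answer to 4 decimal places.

0.1753

Let the stationary distribution be π with π = πP and π_1 + π_2 + π_3 + π_4 = 1.
π_1 = 0.2·π_1 + 0.2·π_2 + 0.15·π_3 + 0.15·π_4
π_2 = 0.3·π_1 + 0.4·π_2 + 0.25·π_3 + 0.35·π_4
π_3 = 0.3·π_1 + 0.25·π_2 + 0.15·π_3 + 0.4·π_4
Solving with the normalization constraint gives π = (0.1753, 0.3312, 0.2662, 0.2273).
So the stationary probability of Home is 0.1753.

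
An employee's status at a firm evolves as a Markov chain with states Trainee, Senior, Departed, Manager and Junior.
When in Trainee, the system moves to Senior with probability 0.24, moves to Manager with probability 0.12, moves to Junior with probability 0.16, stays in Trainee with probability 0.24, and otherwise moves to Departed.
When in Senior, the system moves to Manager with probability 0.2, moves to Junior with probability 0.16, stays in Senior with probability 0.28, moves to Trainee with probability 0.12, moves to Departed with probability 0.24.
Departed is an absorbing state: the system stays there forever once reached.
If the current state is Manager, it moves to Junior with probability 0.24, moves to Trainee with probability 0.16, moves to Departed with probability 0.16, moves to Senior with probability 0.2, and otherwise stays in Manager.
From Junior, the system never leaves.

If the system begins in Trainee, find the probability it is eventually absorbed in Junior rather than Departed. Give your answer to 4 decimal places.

Let h(s) be the probability of absorption at Junior starting from transient state s. Then h(Junior) = 1 and h(Departed) = 0. By first-step analysis:
h(Trainee) = 0.24·h(Trainee) + 0.24·h(Senior) + 0.24·0 + 0.12·h(Manager) + 0.16·1
h(Senior) = 0.12·h(Trainee) + 0.28·h(Senior) + 0.24·0 + 0.2·h(Manager) + 0.16·1
h(Manager) = 0.16·h(Trainee) + 0.2·h(Senior) + 0.16·0 + 0.24·h(Manager) + 0.24·1
Solving: h(Trainee) = 0.4317, h(Senior) = 0.4392, h(Manager) = 0.5223.
Starting from Trainee, the probability is 0.4317.

0.4317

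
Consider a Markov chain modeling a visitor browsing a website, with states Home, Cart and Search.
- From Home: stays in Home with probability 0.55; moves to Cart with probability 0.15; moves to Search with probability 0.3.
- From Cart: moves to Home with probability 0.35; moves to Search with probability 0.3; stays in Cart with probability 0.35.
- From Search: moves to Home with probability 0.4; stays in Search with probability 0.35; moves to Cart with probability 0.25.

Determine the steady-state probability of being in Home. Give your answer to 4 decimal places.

Let the stationary distribution be π with π = πP and π_1 + π_2 + π_3 = 1.
π_1 = 0.55·π_1 + 0.35·π_2 + 0.4·π_3
π_2 = 0.15·π_1 + 0.35·π_2 + 0.25·π_3
Solving with the normalization constraint gives π = (0.4572, 0.2270, 0.3158).
So the stationary probability of Home is 0.4572.

0.4572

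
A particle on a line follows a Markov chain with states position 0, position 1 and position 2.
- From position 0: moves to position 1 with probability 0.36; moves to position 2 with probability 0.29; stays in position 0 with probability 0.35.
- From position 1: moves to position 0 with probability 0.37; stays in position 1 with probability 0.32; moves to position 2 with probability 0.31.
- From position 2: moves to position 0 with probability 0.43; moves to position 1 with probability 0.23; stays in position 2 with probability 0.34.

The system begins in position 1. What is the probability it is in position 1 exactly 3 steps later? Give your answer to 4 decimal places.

Propagate the distribution vector 3 steps from position 1.
After 0 steps: (0.0000, 1.0000, 0.0000)
After 1 step: (0.3700, 0.3200, 0.3100)
After 2 steps: (0.3812, 0.3069, 0.3119)
After 3 steps: (0.3811, 0.3072, 0.3117)
P(in position 1 after 3 steps) = 0.3072

0.3072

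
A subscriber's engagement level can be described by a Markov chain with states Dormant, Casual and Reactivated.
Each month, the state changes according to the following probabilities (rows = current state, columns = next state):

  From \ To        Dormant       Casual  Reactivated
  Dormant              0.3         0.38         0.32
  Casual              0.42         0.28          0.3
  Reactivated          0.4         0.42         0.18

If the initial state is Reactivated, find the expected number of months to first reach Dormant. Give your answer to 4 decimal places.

2.4548

Let t(s) be the expected number of months to first reach Dormant from state s, with t(Dormant) = 0. Conditioning on the first month:
t(Casual) = 1 + 0.28·t(Casual) + 0.3·t(Reactivated)
t(Reactivated) = 1 + 0.42·t(Casual) + 0.18·t(Reactivated)
Solving: t(Casual) = 2.4117, t(Reactivated) = 2.4548.
Expected months from Reactivated to Dormant: 2.4548.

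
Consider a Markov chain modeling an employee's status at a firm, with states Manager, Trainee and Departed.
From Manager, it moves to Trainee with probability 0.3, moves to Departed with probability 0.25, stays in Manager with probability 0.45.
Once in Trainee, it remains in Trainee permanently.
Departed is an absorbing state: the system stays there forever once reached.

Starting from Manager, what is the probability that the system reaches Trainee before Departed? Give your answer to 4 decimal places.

0.5455

Let h(s) be the probability of absorption at Trainee starting from transient state s. Then h(Trainee) = 1 and h(Departed) = 0. By first-step analysis:
h(Manager) = 0.45·h(Manager) + 0.3·1 + 0.25·0
Solving: h(Manager) = 0.5455.
Starting from Manager, the probability is 0.5455.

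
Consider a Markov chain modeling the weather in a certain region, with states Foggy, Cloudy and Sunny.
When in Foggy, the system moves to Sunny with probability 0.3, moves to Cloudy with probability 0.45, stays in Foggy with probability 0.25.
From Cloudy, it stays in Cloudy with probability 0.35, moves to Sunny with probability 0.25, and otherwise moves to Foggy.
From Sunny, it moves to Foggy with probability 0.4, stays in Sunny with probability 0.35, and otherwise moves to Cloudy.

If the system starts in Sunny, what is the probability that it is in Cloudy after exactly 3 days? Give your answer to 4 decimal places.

0.3535

Propagate the distribution vector 3 days from Sunny.
After 0 days: (0.0000, 0.0000, 1.0000)
After 1 day: (0.4000, 0.2500, 0.3500)
After 2 days: (0.3400, 0.3550, 0.3050)
After 3 days: (0.3490, 0.3535, 0.2975)
P(in Cloudy after 3 days) = 0.3535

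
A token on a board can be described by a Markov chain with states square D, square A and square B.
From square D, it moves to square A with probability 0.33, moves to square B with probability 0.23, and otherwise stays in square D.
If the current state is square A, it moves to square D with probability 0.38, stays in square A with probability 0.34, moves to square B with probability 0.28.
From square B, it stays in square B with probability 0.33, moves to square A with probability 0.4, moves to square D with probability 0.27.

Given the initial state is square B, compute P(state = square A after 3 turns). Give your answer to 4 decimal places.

0.3534

Propagate the distribution vector 3 turns from square B.
After 0 turns: (0.0000, 0.0000, 1.0000)
After 1 turn: (0.2700, 0.4000, 0.3300)
After 2 turns: (0.3599, 0.3571, 0.2830)
After 3 turns: (0.3705, 0.3534, 0.2762)
P(in square A after 3 turns) = 0.3534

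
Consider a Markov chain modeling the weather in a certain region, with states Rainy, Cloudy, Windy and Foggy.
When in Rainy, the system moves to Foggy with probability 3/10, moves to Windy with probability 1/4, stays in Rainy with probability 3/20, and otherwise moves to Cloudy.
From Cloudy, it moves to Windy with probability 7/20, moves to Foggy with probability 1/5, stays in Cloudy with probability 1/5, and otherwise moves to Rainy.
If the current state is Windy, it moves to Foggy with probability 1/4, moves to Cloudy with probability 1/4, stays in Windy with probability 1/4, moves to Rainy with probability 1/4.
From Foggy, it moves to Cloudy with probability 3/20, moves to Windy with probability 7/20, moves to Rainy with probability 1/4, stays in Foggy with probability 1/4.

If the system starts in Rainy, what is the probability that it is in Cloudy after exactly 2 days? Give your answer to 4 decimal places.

0.2125

Propagate the distribution vector 2 days from Rainy.
After 0 days: (1.0000, 0.0000, 0.0000, 0.0000)
After 1 day: (0.1500, 0.3000, 0.2500, 0.3000)
After 2 days: (0.2350, 0.2125, 0.3100, 0.2425)
P(in Cloudy after 2 days) = 0.2125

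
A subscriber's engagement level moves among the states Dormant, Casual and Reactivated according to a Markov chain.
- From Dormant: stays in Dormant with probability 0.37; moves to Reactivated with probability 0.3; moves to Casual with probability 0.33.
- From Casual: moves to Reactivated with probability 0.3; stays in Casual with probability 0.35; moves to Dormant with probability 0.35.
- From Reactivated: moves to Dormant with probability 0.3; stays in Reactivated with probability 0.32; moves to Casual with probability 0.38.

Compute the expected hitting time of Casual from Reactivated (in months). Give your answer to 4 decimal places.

Let t(s) be the expected number of months to first reach Casual from state s, with t(Casual) = 0. Conditioning on the first month:
t(Dormant) = 1 + 0.37·t(Dormant) + 0.3·t(Reactivated)
t(Reactivated) = 1 + 0.3·t(Dormant) + 0.32·t(Reactivated)
Solving: t(Dormant) = 2.8960, t(Reactivated) = 2.7482.
Expected months from Reactivated to Casual: 2.7482.

2.7482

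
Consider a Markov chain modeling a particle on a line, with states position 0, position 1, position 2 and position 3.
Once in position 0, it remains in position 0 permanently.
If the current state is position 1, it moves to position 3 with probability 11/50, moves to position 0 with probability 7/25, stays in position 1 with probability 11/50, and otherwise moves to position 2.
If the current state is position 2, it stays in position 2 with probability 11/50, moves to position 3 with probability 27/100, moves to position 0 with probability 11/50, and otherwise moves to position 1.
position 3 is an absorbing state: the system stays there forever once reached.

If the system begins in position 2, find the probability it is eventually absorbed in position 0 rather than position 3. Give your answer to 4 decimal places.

Let h(s) be the probability of absorption at position 0 starting from transient state s. Then h(position 0) = 1 and h(position 3) = 0. By first-step analysis:
h(position 1) = 0.28·1 + 0.22·h(position 1) + 0.28·h(position 2) + 0.22·0
h(position 2) = 0.22·1 + 0.29·h(position 1) + 0.22·h(position 2) + 0.27·0
Solving: h(position 1) = 0.5311, h(position 2) = 0.4795.
Starting from position 2, the probability is 0.4795.

0.4795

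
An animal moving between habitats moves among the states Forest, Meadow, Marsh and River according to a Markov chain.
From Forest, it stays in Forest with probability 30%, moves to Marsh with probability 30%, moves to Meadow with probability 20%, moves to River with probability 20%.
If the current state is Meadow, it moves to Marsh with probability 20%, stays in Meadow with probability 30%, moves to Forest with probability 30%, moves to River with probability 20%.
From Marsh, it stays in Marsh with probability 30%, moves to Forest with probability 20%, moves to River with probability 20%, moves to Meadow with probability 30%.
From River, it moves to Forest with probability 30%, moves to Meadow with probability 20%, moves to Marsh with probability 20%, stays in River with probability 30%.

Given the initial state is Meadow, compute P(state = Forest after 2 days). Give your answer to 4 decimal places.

0.2800

Propagate the distribution vector 2 days from Meadow.
After 0 days: (0.0000, 1.0000, 0.0000, 0.0000)
After 1 day: (0.3000, 0.3000, 0.2000, 0.2000)
After 2 days: (0.2800, 0.2500, 0.2500, 0.2200)
P(in Forest after 2 days) = 0.2800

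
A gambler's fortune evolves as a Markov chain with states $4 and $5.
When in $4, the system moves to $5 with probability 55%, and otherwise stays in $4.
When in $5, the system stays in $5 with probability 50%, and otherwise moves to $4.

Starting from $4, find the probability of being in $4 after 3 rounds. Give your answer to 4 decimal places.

0.4761

Propagate the distribution vector 3 rounds from $4.
After 0 rounds: (1.0000, 0.0000)
After 1 round: (0.4500, 0.5500)
After 2 rounds: (0.4775, 0.5225)
After 3 rounds: (0.4761, 0.5239)
P(in $4 after 3 rounds) = 0.4761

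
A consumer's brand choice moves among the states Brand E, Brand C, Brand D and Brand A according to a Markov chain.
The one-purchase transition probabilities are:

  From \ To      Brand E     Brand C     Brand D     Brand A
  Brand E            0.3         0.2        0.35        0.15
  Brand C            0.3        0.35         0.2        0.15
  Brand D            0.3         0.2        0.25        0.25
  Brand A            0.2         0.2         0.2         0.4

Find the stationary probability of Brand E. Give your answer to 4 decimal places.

0.2766

Let the stationary distribution be π with π = πP and π_1 + π_2 + π_3 + π_4 = 1.
π_1 = 0.3·π_1 + 0.3·π_2 + 0.3·π_3 + 0.2·π_4
π_2 = 0.2·π_1 + 0.35·π_2 + 0.2·π_3 + 0.2·π_4
π_3 = 0.35·π_1 + 0.2·π_2 + 0.25·π_3 + 0.2·π_4
Solving with the normalization constraint gives π = (0.2766, 0.2353, 0.2542, 0.2339).
So the stationary probability of Brand E is 0.2766.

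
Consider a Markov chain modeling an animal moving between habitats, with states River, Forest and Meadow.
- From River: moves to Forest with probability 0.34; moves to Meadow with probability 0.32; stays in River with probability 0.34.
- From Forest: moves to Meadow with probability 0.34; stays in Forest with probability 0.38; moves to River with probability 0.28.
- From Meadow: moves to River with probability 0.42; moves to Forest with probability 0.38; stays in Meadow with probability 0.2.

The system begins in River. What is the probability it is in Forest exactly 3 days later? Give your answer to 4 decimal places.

0.3662

Propagate the distribution vector 3 days from River.
After 0 days: (1.0000, 0.0000, 0.0000)
After 1 day: (0.3400, 0.3400, 0.3200)
After 2 days: (0.3452, 0.3664, 0.2884)
After 3 days: (0.3411, 0.3662, 0.2927)
P(in Forest after 3 days) = 0.3662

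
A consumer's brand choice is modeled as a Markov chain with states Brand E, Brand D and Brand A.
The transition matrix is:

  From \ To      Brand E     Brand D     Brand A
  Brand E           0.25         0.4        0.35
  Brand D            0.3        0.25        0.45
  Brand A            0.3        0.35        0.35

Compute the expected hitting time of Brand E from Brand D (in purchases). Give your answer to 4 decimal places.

3.3333

Let t(s) be the expected number of purchases to first reach Brand E from state s, with t(Brand E) = 0. Conditioning on the first purchase:
t(Brand D) = 1 + 0.25·t(Brand D) + 0.45·t(Brand A)
t(Brand A) = 1 + 0.35·t(Brand D) + 0.35·t(Brand A)
Solving: t(Brand D) = 3.3333, t(Brand A) = 3.3333.
Expected purchases from Brand D to Brand E: 3.3333.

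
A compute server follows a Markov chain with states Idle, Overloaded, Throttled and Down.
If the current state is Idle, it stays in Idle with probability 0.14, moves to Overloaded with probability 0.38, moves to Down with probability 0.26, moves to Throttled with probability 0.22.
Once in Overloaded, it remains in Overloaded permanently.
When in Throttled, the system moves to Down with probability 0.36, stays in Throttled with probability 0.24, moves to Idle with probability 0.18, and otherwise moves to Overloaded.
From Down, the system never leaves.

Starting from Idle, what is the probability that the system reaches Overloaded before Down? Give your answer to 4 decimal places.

Let h(s) be the probability of absorption at Overloaded starting from transient state s. Then h(Overloaded) = 1 and h(Down) = 0. By first-step analysis:
h(Idle) = 0.14·h(Idle) + 0.38·1 + 0.22·h(Throttled) + 0.26·0
h(Throttled) = 0.18·h(Idle) + 0.22·1 + 0.24·h(Throttled) + 0.36·0
Solving: h(Idle) = 0.5492, h(Throttled) = 0.4195.
Starting from Idle, the probability is 0.5492.

0.5492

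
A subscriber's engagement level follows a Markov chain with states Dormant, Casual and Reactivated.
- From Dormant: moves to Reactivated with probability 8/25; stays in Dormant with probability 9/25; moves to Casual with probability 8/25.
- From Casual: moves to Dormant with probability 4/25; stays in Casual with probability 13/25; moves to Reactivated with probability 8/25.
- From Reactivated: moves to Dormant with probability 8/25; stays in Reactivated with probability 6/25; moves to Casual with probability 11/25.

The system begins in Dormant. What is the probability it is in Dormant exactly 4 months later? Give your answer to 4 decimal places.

Propagate the distribution vector 4 months from Dormant.
After 0 months: (1.0000, 0.0000, 0.0000)
After 1 month: (0.3600, 0.3200, 0.3200)
After 2 months: (0.2832, 0.4224, 0.2944)
After 3 months: (0.2637, 0.4398, 0.2964)
After 4 months: (0.2602, 0.4435, 0.2963)
P(in Dormant after 4 months) = 0.2602

0.2602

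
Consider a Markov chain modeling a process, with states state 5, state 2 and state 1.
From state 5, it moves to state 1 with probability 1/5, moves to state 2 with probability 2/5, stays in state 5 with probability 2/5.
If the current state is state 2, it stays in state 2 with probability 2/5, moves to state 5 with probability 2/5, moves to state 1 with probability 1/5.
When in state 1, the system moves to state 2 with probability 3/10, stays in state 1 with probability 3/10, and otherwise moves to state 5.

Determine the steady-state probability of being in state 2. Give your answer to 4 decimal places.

Let the stationary distribution be π with π = πP and π_1 + π_2 + π_3 = 1.
π_1 = 0.4·π_1 + 0.4·π_2 + 0.4·π_3
π_2 = 0.4·π_1 + 0.4·π_2 + 0.3·π_3
Solving with the normalization constraint gives π = (0.4000, 0.3778, 0.2222).
So the stationary probability of state 2 is 0.3778.

0.3778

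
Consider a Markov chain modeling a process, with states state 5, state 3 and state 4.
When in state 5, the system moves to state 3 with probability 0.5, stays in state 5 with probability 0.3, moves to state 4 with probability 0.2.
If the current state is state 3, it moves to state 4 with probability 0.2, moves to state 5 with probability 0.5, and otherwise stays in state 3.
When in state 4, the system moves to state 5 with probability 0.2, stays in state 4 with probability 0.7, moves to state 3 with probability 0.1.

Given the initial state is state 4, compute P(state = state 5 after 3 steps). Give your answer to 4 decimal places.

0.2850

Propagate the distribution vector 3 steps from state 4.
After 0 steps: (0.0000, 0.0000, 1.0000)
After 1 step: (0.2000, 0.1000, 0.7000)
After 2 steps: (0.2500, 0.2000, 0.5500)
After 3 steps: (0.2850, 0.2400, 0.4750)
P(in state 5 after 3 steps) = 0.2850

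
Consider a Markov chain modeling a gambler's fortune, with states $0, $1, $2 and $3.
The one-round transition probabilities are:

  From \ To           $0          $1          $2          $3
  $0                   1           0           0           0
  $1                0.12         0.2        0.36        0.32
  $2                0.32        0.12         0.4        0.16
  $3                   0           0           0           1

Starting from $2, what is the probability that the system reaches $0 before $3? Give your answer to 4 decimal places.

0.6190

Let h(s) be the probability of absorption at $0 starting from transient state s. Then h($0) = 1 and h($3) = 0. By first-step analysis:
h($1) = 0.12·1 + 0.2·h($1) + 0.36·h($2) + 0.32·0
h($2) = 0.32·1 + 0.12·h($1) + 0.4·h($2) + 0.16·0
Solving: h($1) = 0.4286, h($2) = 0.6190.
Starting from $2, the probability is 0.6190.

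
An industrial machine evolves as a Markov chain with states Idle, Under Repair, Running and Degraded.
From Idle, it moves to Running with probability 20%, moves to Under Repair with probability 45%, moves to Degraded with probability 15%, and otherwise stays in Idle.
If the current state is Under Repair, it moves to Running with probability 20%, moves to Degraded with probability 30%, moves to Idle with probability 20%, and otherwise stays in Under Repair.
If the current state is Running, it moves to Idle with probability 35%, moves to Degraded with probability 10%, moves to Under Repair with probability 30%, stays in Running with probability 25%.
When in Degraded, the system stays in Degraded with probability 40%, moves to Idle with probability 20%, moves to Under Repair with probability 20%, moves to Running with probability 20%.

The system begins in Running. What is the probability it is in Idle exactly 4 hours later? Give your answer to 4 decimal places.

0.2316

Propagate the distribution vector 4 hours from Running.
After 0 hours: (0.0000, 0.0000, 1.0000, 0.0000)
After 1 hour: (0.3500, 0.3000, 0.2500, 0.1000)
After 2 hours: (0.2375, 0.3425, 0.2125, 0.2075)
After 3 hours: (0.2319, 0.3149, 0.2106, 0.2426)
After 4 hours: (0.2316, 0.3105, 0.2105, 0.2474)
P(in Idle after 4 hours) = 0.2316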